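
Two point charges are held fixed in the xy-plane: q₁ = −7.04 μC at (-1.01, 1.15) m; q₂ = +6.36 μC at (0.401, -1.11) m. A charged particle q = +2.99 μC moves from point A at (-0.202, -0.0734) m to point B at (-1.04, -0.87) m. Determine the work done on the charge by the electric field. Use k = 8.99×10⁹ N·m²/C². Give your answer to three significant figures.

-9.87×10⁻³ J

The work done by the electric force is W_field = −ΔU = −q(V_B − V_A) = q(V_A − V_B).
At A: distances to the source charges are 1.47 m, 1.20 m; V_A = Σ kqᵢ/rᵢ = 4510 V.
At B: distances to the source charges are 2.02 m, 1.46 m; V_B = Σ kqᵢ/rᵢ = 7810 V.
ΔV = V_B − V_A = 3300 V.
W_field = −qΔV = −(2.99×10⁻⁶ C)(3300 V) = -9.87×10⁻³ J.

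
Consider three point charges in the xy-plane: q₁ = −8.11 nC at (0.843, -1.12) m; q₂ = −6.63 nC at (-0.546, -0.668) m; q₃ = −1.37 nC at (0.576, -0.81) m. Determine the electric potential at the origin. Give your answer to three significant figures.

-133 V

The total potential is the scalar sum of each charge's contribution, V = Σ kqᵢ/rᵢ.
Distances from the field point to each charge: r₁ = 1.40 m, r₂ = 0.863 m, r₃ = 0.994 m.
V = k[(-8.11×10⁻⁹)/(1.40) + (-6.63×10⁻⁹)/(0.863) + (-1.37×10⁻⁹)/(0.994)] = -133 V.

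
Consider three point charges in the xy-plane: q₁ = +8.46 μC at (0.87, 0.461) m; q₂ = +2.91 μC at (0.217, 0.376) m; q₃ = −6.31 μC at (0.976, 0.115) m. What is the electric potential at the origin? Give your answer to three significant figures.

The total potential is the scalar sum of each charge's contribution, V = Σ kqᵢ/rᵢ.
Distances from the field point to each charge: r₁ = 0.985 m, r₂ = 0.434 m, r₃ = 0.983 m.
V = k[(8.46×10⁻⁶)/(0.985) + (2.91×10⁻⁶)/(0.434) + (-6.31×10⁻⁶)/(0.983)] = 7.98×10⁴ V.

7.98×10⁴ V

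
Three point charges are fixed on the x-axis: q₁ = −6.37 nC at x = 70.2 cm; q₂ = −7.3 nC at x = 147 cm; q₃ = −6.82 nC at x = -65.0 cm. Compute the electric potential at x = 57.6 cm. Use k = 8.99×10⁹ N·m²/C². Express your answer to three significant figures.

The total potential is the scalar sum of each charge's contribution, V = Σ kqᵢ/rᵢ.
Distances from the field point to each charge: r₁ = 0.126 m, r₂ = 0.894 m, r₃ = 1.23 m.
V = k[(-6.37×10⁻⁹)/(0.126) + (-7.30×10⁻⁹)/(0.894) + (-6.82×10⁻⁹)/(1.23)] = -578 V.

-578 V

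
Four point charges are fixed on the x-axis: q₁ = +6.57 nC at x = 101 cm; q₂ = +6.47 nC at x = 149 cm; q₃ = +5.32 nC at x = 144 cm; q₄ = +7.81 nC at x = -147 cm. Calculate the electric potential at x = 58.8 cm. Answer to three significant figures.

295 V

Electric potential is a scalar, so the contributions from each charge add algebraically: V = Σ kqᵢ/rᵢ.
Distances from the field point to each charge: r₁ = 0.422 m, r₂ = 0.902 m, r₃ = 0.852 m, r₄ = 2.06 m.
V = k[(6.57×10⁻⁹)/(0.422) + (6.47×10⁻⁹)/(0.902) + (5.32×10⁻⁹)/(0.852) + (7.81×10⁻⁹)/(2.06)] = 295 V.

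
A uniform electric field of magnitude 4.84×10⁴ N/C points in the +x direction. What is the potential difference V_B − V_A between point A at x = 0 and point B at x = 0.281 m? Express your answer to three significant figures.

-1.36×10⁴ V

In a uniform field, potential decreases in the direction of E: V_B − V_A = −E·Δx.
V_B − V_A = −(4.84×10⁴ V/m)(0.281 m) = -1.36×10⁴ V.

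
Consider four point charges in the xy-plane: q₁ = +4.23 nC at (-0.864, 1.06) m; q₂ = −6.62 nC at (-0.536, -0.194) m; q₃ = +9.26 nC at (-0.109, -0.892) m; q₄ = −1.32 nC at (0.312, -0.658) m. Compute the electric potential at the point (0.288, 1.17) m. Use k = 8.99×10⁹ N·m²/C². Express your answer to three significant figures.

Electric potential is a scalar, so the contributions from each charge add algebraically: V = Σ kqᵢ/rᵢ.
Distances from the field point to each charge: r₁ = 1.16 m, r₂ = 1.59 m, r₃ = 2.10 m, r₄ = 1.83 m.
V = k[(4.23×10⁻⁹)/(1.16) + (-6.62×10⁻⁹)/(1.59) + (9.26×10⁻⁹)/(2.10) + (-1.32×10⁻⁹)/(1.83)] = 28.7 V.

28.7 V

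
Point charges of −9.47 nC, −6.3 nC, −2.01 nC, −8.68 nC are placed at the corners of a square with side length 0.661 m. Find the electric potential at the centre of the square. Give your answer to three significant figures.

Electric potential is a scalar, so the contributions from each charge add algebraically: V = Σ kqᵢ/rᵢ.
The distance from each corner to the centre is a√2/2 = 0.467 m.
V = k[(-9.47×10⁻⁹)/(0.467) + (-6.30×10⁻⁹)/(0.467) + (-2.01×10⁻⁹)/(0.467) + (-8.68×10⁻⁹)/(0.467)] = -509 V.

-509 V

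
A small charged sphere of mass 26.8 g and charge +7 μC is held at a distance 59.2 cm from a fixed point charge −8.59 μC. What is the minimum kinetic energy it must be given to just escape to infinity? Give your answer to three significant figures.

To just escape, total mechanical energy must reach zero at infinity: ½mv²_min + U = 0, so ½mv²_min = −U = |kQq|/r.
|U| = |kQq|/r = (8.99×10⁹ N·m²/C²)(8.59×10⁻⁶)(7.00×10⁻⁶)/(0.592) = 0.913 J.

0.913 J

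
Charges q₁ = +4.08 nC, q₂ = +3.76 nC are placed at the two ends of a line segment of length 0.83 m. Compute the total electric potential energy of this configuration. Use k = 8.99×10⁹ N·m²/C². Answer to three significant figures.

The assembly work is the sum of pairwise potential energies, U = Σ_{i<j} kqᵢqⱼ/rᵢⱼ.
The separation is r = 0.830 m.
U = (1.66×10⁻⁷) = 1.66×10⁻⁷ J.

1.66×10⁻⁷ J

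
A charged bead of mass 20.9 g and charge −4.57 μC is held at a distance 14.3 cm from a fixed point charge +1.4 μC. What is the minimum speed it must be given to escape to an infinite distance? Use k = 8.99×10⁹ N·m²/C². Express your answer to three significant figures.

To just escape, total mechanical energy must reach zero at infinity: ½mv²_min + U = 0, so ½mv²_min = −U = |kQq|/r.
|U| = |kQq|/r = (8.99×10⁹ N·m²/C²)(1.40×10⁻⁶)(4.57×10⁻⁶)/(0.143) = 0.402 J.
v_min = √(2|U|/m) = √(2·0.402/0.0209) = 6.20 m/s.

6.20 m/s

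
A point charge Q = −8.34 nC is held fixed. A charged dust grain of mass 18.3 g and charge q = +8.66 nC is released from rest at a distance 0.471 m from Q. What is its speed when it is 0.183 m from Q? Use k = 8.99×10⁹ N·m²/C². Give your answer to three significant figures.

0.0154 m/s

Only the electrostatic force acts, so mechanical energy is conserved: ½mv² = U₁ − U₂ = kQq(1/r₁ − 1/r₂).
U₁ − U₂ = (8.99×10⁹ N·m²/C²)(-8.34×10⁻⁹ C)(8.66×10⁻⁹ C)(1/0.471 − 1/0.183) = 2.17×10⁻⁶ J.
v = √(2·2.17×10⁻⁶/0.0183) = 0.0154 m/s.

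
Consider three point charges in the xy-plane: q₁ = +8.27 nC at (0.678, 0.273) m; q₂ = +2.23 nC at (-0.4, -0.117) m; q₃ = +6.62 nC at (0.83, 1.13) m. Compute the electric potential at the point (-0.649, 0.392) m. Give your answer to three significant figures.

127 V

The total potential is the scalar sum of each charge's contribution, V = Σ kqᵢ/rᵢ.
Distances from the field point to each charge: r₁ = 1.33 m, r₂ = 0.567 m, r₃ = 1.65 m.
V = k[(8.27×10⁻⁹)/(1.33) + (2.23×10⁻⁹)/(0.567) + (6.62×10⁻⁹)/(1.65)] = 127 V.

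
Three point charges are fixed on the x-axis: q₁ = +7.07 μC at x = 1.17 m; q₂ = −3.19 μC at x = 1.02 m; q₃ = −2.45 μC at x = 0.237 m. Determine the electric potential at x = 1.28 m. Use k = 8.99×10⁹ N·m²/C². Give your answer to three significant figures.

Electric potential is a scalar, so the contributions from each charge add algebraically: V = Σ kqᵢ/rᵢ.
Distances from the field point to each charge: r₁ = 0.110 m, r₂ = 0.260 m, r₃ = 1.04 m.
V = k[(7.07×10⁻⁶)/(0.110) + (-3.19×10⁻⁶)/(0.260) + (-2.45×10⁻⁶)/(1.04)] = 4.46×10⁵ V.

4.46×10⁵ V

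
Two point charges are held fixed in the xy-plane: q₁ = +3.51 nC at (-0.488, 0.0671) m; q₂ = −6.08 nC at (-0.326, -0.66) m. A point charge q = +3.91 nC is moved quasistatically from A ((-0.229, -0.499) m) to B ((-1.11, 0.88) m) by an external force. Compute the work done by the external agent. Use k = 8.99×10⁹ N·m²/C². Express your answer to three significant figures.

For quasistatic motion the external work equals the change in potential energy: W_ext = qΔV = q(V_B − V_A).
At A: distances to the source charges are 0.623 m, 0.188 m; V_A = Σ kqᵢ/rᵢ = -240 V.
At B: distances to the source charges are 1.02 m, 1.73 m; V_B = Σ kqᵢ/rᵢ = -0.802 V.
ΔV = V_B − V_A = 239 V.
W_ext = qΔV = (3.91×10⁻⁹ C)(239 V) = 9.36×10⁻⁷ J.

9.36×10⁻⁷ J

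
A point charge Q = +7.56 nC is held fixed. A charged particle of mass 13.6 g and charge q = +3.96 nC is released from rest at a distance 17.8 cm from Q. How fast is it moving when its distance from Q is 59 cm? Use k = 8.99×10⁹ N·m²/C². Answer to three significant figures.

Only the electrostatic force acts, so mechanical energy is conserved: ½mv² = U₁ − U₂ = kQq(1/r₁ − 1/r₂).
U₁ − U₂ = (8.99×10⁹ N·m²/C²)(7.56×10⁻⁹ C)(3.96×10⁻⁹ C)(1/0.178 − 1/0.590) = 1.06×10⁻⁶ J.
v = √(2·1.06×10⁻⁶/0.0136) = 0.0125 m/s.

0.0125 m/s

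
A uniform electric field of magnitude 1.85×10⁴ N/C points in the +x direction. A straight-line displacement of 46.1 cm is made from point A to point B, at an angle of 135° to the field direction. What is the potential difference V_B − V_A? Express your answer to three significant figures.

6030 V

Only the component of displacement along E changes the potential: ΔV = −E·d·cosθ.
ΔV = −(1.85×10⁴ V/m)(0.461 m)cos135° = 6030 V.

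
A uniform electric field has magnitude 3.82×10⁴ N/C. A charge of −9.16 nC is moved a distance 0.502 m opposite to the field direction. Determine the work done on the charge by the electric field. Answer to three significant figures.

The potential change for a displacement 0.502 m opposite to the field direction is ΔV = +Ed = 1.92×10⁴ V.
W_field = −qΔV = 1.76×10⁻⁴ J.

1.76×10⁻⁴ J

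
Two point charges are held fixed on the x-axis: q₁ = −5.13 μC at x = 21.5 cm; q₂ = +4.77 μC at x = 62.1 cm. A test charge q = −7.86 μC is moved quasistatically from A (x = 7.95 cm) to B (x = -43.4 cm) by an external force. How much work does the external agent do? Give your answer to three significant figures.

-1.81 J

For quasistatic motion the external work equals the change in potential energy: W_ext = qΔV = q(V_B − V_A).
At A: distances to the source charges are 0.136 m, 0.541 m; V_A = Σ kqᵢ/rᵢ = -2.61×10⁵ V.
At B: distances to the source charges are 0.649 m, 1.05 m; V_B = Σ kqᵢ/rᵢ = -3.04×10⁴ V.
ΔV = V_B − V_A = 2.31×10⁵ V.
W_ext = qΔV = (-7.86×10⁻⁶ C)(2.31×10⁵ V) = -1.81 J.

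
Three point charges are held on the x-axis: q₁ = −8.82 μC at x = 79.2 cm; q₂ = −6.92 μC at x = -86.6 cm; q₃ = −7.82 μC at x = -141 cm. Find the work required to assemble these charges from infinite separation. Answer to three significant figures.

The work to assemble the configuration equals its total potential energy, U = Σ kqᵢqⱼ/rᵢⱼ over all pairs.
Pair separations: r₁₂ = 1.66 m, r₁₃ = 2.20 m, r₂₃ = 0.544 m.
U = (0.331) + (0.282) + (0.894) = 1.51 J.

1.51 J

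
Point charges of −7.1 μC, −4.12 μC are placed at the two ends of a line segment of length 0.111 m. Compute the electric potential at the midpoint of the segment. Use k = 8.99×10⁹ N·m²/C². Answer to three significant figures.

-1.82×10⁶ V

The total potential is the scalar sum of each charge's contribution, V = Σ kqᵢ/rᵢ.
Each charge is 0.0555 m from the midpoint.
V = k[(-7.10×10⁻⁶)/(0.0555) + (-4.12×10⁻⁶)/(0.0555)] = -1.82×10⁶ V.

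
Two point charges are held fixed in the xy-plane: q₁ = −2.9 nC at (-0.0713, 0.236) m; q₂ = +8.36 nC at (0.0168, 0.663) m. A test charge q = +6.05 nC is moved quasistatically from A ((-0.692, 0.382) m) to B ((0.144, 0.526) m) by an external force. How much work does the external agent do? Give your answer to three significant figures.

For quasistatic motion the external work equals the change in potential energy: W_ext = qΔV = q(V_B − V_A).
At A: distances to the source charges are 0.638 m, 0.762 m; V_A = Σ kqᵢ/rᵢ = 57.7 V.
At B: distances to the source charges are 0.361 m, 0.187 m; V_B = Σ kqᵢ/rᵢ = 330 V.
ΔV = V_B − V_A = 272 V.
W_ext = qΔV = (6.05×10⁻⁹ C)(272 V) = 1.65×10⁻⁶ J.

1.65×10⁻⁶ J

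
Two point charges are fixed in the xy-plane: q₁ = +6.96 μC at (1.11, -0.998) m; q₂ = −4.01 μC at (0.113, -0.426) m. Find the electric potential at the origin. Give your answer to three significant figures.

Electric potential is a scalar, so the contributions from each charge add algebraically: V = Σ kqᵢ/rᵢ.
Distances from the field point to each charge: r₁ = 1.49 m, r₂ = 0.441 m.
V = k[(6.96×10⁻⁶)/(1.49) + (-4.01×10⁻⁶)/(0.441)] = -3.99×10⁴ V.

-3.99×10⁴ V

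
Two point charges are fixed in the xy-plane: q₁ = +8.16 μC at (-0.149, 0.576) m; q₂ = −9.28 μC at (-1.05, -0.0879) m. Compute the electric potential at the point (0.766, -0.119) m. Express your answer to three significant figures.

1.79×10⁴ V

The total potential is the scalar sum of each charge's contribution, V = Σ kqᵢ/rᵢ.
Distances from the field point to each charge: r₁ = 1.15 m, r₂ = 1.82 m.
V = k[(8.16×10⁻⁶)/(1.15) + (-9.28×10⁻⁶)/(1.82)] = 1.79×10⁴ V.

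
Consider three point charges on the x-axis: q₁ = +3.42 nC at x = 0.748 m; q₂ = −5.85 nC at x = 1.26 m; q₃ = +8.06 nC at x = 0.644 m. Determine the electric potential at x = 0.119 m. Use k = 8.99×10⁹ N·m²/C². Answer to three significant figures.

141 V

Electric potential is a scalar, so the contributions from each charge add algebraically: V = Σ kqᵢ/rᵢ.
Distances from the field point to each charge: r₁ = 0.629 m, r₂ = 1.14 m, r₃ = 0.525 m.
V = k[(3.42×10⁻⁹)/(0.629) + (-5.85×10⁻⁹)/(1.14) + (8.06×10⁻⁹)/(0.525)] = 141 V.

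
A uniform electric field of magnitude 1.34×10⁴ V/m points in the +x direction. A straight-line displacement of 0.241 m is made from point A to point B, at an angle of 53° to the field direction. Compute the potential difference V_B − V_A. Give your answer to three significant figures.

-1940 V

Only the component of displacement along E changes the potential: ΔV = −E·d·cosθ.
ΔV = −(1.34×10⁴ V/m)(0.241 m)cos53° = -1940 V.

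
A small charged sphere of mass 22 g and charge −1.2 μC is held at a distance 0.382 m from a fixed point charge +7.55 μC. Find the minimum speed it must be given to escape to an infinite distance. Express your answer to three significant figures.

4.40 m/s

To just escape, total mechanical energy must reach zero at infinity: ½mv²_min + U = 0, so ½mv²_min = −U = |kQq|/r.
|U| = |kQq|/r = (8.99×10⁹ N·m²/C²)(7.55×10⁻⁶)(1.20×10⁻⁶)/(0.382) = 0.213 J.
v_min = √(2|U|/m) = √(2·0.213/0.0220) = 4.40 m/s.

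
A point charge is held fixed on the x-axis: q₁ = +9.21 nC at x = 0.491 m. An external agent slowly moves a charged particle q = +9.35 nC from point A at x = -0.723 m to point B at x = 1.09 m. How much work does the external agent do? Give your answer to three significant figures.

For quasistatic motion the external work equals the change in potential energy: W_ext = qΔV = q(V_B − V_A).
At A: distance to the source charge is 1.21 m; V_A = kq₁/r = 68.2 V.
At B: distance to the source charge is 0.599 m; V_B = kq₁/r = 138 V.
ΔV = V_B − V_A = 70.0 V.
W_ext = qΔV = (9.35×10⁻⁹ C)(70.0 V) = 6.55×10⁻⁷ J.

6.55×10⁻⁷ J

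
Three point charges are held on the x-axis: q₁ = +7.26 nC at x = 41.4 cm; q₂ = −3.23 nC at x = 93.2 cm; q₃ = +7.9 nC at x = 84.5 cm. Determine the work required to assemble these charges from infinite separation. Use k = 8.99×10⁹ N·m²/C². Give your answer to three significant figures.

-1.85×10⁻⁶ J

The assembly work is the sum of pairwise potential energies, U = Σ_{i<j} kqᵢqⱼ/rᵢⱼ.
Pair separations: r₁₂ = 0.518 m, r₁₃ = 0.431 m, r₂₃ = 0.0870 m.
U = (-4.07×10⁻⁷) + (1.20×10⁻⁶) + (-2.64×10⁻⁶) = -1.85×10⁻⁶ J.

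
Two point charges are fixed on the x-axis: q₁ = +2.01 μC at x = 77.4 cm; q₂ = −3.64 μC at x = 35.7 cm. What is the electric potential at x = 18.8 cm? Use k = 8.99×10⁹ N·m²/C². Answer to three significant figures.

-1.63×10⁵ V

The total potential is the scalar sum of each charge's contribution, V = Σ kqᵢ/rᵢ.
Distances from the field point to each charge: r₁ = 0.586 m, r₂ = 0.169 m.
V = k[(2.01×10⁻⁶)/(0.586) + (-3.64×10⁻⁶)/(0.169)] = -1.63×10⁵ V.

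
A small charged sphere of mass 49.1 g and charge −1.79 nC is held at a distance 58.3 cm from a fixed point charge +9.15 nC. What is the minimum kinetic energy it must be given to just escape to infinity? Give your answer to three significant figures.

2.53×10⁻⁷ J

To just escape, total mechanical energy must reach zero at infinity: ½mv²_min + U = 0, so ½mv²_min = −U = |kQq|/r.
|U| = |kQq|/r = (8.99×10⁹ N·m²/C²)(9.15×10⁻⁹)(1.79×10⁻⁹)/(0.583) = 2.53×10⁻⁷ J.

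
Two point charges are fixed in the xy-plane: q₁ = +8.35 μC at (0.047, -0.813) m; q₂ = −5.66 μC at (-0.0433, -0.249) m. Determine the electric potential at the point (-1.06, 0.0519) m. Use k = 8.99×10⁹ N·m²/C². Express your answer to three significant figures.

5450 V

Electric potential is a scalar, so the contributions from each charge add algebraically: V = Σ kqᵢ/rᵢ.
Distances from the field point to each charge: r₁ = 1.40 m, r₂ = 1.06 m.
V = k[(8.35×10⁻⁶)/(1.40) + (-5.66×10⁻⁶)/(1.06)] = 5450 V.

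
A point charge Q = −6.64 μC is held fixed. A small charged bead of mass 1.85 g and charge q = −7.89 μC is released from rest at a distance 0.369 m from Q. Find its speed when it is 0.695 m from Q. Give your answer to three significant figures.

25.4 m/s

Only the electrostatic force acts, so mechanical energy is conserved: ½mv² = U₁ − U₂ = kQq(1/r₁ − 1/r₂).
U₁ − U₂ = (8.99×10⁹ N·m²/C²)(-6.64×10⁻⁶ C)(-7.89×10⁻⁶ C)(1/0.369 − 1/0.695) = 0.599 J.
v = √(2·0.599/1.85×10⁻³) = 25.4 m/s.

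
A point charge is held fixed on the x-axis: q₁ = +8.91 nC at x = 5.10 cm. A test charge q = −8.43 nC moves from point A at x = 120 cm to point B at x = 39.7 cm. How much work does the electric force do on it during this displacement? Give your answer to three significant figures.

The work done by the electric force is W_field = −ΔU = −q(V_B − V_A) = q(V_A − V_B).
At A: distance to the source charge is 1.15 m; V_A = kq₁/r = 69.7 V.
At B: distance to the source charge is 0.346 m; V_B = kq₁/r = 232 V.
ΔV = V_B − V_A = 162 V.
W_field = −qΔV = −(-8.43×10⁻⁹ C)(162 V) = 1.36×10⁻⁶ J.

1.36×10⁻⁶ J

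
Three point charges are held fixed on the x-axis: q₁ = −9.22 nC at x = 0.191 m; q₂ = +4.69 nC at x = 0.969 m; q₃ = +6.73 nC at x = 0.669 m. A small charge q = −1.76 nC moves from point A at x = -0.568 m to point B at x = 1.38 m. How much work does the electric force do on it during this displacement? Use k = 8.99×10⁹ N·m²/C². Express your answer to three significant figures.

2.65×10⁻⁷ J

The work done by the electric force is W_field = −ΔU = −q(V_B − V_A) = q(V_A − V_B).
At A: distances to the source charges are 0.759 m, 1.54 m, 1.24 m; V_A = Σ kqᵢ/rᵢ = -32.9 V.
At B: distances to the source charges are 1.19 m, 0.411 m, 0.711 m; V_B = Σ kqᵢ/rᵢ = 118 V.
ΔV = V_B − V_A = 151 V.
W_field = −qΔV = −(-1.76×10⁻⁹ C)(151 V) = 2.65×10⁻⁷ J.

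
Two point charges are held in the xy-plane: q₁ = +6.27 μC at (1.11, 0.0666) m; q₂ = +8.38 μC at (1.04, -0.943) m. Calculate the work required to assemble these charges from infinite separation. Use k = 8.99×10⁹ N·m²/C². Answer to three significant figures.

The assembly work is the sum of pairwise potential energies, U = Σ_{i<j} kqᵢqⱼ/rᵢⱼ.
Pair separations: r₁₂ = 1.01 m.
U = (0.467) = 0.467 J.

0.467 J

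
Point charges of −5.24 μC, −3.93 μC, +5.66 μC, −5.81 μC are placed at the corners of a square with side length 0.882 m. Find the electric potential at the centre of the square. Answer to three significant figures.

-1.34×10⁵ V

The total potential is the scalar sum of each charge's contribution, V = Σ kqᵢ/rᵢ.
The distance from each corner to the centre is a√2/2 = 0.624 m.
V = k[(-5.24×10⁻⁶)/(0.624) + (-3.93×10⁻⁶)/(0.624) + (5.66×10⁻⁶)/(0.624) + (-5.81×10⁻⁶)/(0.624)] = -1.34×10⁵ V.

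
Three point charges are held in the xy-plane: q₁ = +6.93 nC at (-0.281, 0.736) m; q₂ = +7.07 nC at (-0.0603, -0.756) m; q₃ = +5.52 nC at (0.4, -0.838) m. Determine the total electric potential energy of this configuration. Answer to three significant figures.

1.24×10⁻⁶ J

The assembly work is the sum of pairwise potential energies, U = Σ_{i<j} kqᵢqⱼ/rᵢⱼ.
Pair separations: r₁₂ = 1.51 m, r₁₃ = 1.72 m, r₂₃ = 0.468 m.
U = (2.92×10⁻⁷) + (2.01×10⁻⁷) + (7.50×10⁻⁷) = 1.24×10⁻⁶ J.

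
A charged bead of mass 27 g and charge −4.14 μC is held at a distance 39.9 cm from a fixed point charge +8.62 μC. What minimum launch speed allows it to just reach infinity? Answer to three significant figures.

7.72 m/s

To just escape, total mechanical energy must reach zero at infinity: ½mv²_min + U = 0, so ½mv²_min = −U = |kQq|/r.
|U| = |kQq|/r = (8.99×10⁹ N·m²/C²)(8.62×10⁻⁶)(4.14×10⁻⁶)/(0.399) = 0.804 J.
v_min = √(2|U|/m) = √(2·0.804/0.0270) = 7.72 m/s.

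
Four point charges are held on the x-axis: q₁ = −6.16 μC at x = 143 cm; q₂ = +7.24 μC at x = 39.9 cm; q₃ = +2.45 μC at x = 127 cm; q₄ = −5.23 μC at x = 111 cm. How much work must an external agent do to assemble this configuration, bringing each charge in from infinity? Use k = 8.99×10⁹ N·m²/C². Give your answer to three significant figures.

-1.35 J

The assembly work is the sum of pairwise potential energies, U = Σ_{i<j} kqᵢqⱼ/rᵢⱼ.
Pair separations: r₁₂ = 1.03 m, r₁₃ = 0.160 m, r₁₄ = 0.320 m, r₂₃ = 0.871 m, r₂₄ = 0.711 m, r₃₄ = 0.160 m.
Summing all 6 pair terms gives U = -1.35 J.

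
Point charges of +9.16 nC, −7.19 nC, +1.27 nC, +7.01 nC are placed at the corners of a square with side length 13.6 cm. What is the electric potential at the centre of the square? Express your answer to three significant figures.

Electric potential is a scalar, so the contributions from each charge add algebraically: V = Σ kqᵢ/rᵢ.
The distance from each corner to the centre is a√2/2 = 0.0962 m.
V = k[(9.16×10⁻⁹)/(0.0962) + (-7.19×10⁻⁹)/(0.0962) + (1.27×10⁻⁹)/(0.0962) + (7.01×10⁻⁹)/(0.0962)] = 958 V.

958 V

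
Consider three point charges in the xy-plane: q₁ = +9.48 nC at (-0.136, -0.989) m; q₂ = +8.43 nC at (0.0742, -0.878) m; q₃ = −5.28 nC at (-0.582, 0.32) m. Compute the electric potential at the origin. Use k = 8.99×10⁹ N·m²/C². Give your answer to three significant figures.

Electric potential is a scalar, so the contributions from each charge add algebraically: V = Σ kqᵢ/rᵢ.
Distances from the field point to each charge: r₁ = 0.998 m, r₂ = 0.881 m, r₃ = 0.664 m.
V = k[(9.48×10⁻⁹)/(0.998) + (8.43×10⁻⁹)/(0.881) + (-5.28×10⁻⁹)/(0.664)] = 99.9 V.

99.9 V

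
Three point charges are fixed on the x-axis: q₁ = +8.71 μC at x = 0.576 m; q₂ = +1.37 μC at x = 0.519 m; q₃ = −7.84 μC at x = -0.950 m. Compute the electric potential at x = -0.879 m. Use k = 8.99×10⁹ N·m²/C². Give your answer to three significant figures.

-9.30×10⁵ V

Electric potential is a scalar, so the contributions from each charge add algebraically: V = Σ kqᵢ/rᵢ.
Distances from the field point to each charge: r₁ = 1.46 m, r₂ = 1.40 m, r₃ = 0.0710 m.
V = k[(8.71×10⁻⁶)/(1.46) + (1.37×10⁻⁶)/(1.40) + (-7.84×10⁻⁶)/(0.0710)] = -9.30×10⁵ V.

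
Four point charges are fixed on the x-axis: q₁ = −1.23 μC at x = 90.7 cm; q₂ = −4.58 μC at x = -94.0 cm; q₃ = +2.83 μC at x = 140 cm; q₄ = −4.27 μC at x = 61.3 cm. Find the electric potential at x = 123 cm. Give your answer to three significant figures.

3.42×10⁴ V

Electric potential is a scalar, so the contributions from each charge add algebraically: V = Σ kqᵢ/rᵢ.
Distances from the field point to each charge: r₁ = 0.323 m, r₂ = 2.17 m, r₃ = 0.170 m, r₄ = 0.617 m.
V = k[(-1.23×10⁻⁶)/(0.323) + (-4.58×10⁻⁶)/(2.17) + (2.83×10⁻⁶)/(0.170) + (-4.27×10⁻⁶)/(0.617)] = 3.42×10⁴ V.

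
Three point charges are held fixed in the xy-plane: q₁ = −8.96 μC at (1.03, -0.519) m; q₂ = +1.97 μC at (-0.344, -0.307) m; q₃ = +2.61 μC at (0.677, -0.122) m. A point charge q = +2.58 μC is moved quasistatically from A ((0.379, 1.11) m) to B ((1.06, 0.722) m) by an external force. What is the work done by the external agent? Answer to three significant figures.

For quasistatic motion the external work equals the change in potential energy: W_ext = qΔV = q(V_B − V_A).
At A: distances to the source charges are 1.75 m, 1.59 m, 1.27 m; V_A = Σ kqᵢ/rᵢ = -1.63×10⁴ V.
At B: distances to the source charges are 1.24 m, 1.74 m, 0.927 m; V_B = Σ kqᵢ/rᵢ = -2.94×10⁴ V.
ΔV = V_B − V_A = -1.31×10⁴ V.
W_ext = qΔV = (2.58×10⁻⁶ C)(-1.31×10⁴ V) = -0.0339 J.

-0.0339 J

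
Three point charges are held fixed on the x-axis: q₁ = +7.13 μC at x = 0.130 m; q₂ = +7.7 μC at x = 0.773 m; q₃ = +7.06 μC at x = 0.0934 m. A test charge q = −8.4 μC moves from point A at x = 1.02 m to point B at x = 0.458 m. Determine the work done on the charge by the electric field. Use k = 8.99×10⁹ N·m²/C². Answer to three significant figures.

1.42 J

The work done by the electric force is W_field = −ΔU = −q(V_B − V_A) = q(V_A − V_B).
At A: distances to the source charges are 0.890 m, 0.247 m, 0.927 m; V_A = Σ kqᵢ/rᵢ = 4.21×10⁵ V.
At B: distances to the source charges are 0.328 m, 0.315 m, 0.365 m; V_B = Σ kqᵢ/rᵢ = 5.89×10⁵ V.
ΔV = V_B − V_A = 1.68×10⁵ V.
W_field = −qΔV = −(-8.40×10⁻⁶ C)(1.68×10⁵ V) = 1.42 J.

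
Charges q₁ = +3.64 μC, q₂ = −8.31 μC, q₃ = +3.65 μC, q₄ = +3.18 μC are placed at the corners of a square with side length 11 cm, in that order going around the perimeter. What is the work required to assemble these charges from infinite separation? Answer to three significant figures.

-3.82 J

The work to assemble the configuration equals its total potential energy, U = Σ kqᵢqⱼ/rᵢⱼ over all pairs.
The four side pairs have separation 0.110 m and the two diagonal pairs 0.156 m.
Summing all 6 pair terms gives U = -3.82 J.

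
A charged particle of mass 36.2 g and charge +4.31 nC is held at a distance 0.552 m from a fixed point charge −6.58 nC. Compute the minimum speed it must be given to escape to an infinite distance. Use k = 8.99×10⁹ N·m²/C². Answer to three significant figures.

5.05×10⁻³ m/s

To just escape, total mechanical energy must reach zero at infinity: ½mv²_min + U = 0, so ½mv²_min = −U = |kQq|/r.
|U| = |kQq|/r = (8.99×10⁹ N·m²/C²)(6.58×10⁻⁹)(4.31×10⁻⁹)/(0.552) = 4.62×10⁻⁷ J.
v_min = √(2|U|/m) = √(2·4.62×10⁻⁷/0.0362) = 5.05×10⁻³ m/s.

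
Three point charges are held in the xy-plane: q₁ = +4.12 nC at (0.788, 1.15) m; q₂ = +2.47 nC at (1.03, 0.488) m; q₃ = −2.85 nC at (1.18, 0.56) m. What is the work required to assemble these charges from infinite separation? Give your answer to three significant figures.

-4.00×10⁻⁷ J

The assembly work is the sum of pairwise potential energies, U = Σ_{i<j} kqᵢqⱼ/rᵢⱼ.
Pair separations: r₁₂ = 0.705 m, r₁₃ = 0.708 m, r₂₃ = 0.166 m.
U = (1.30×10⁻⁷) + (-1.49×10⁻⁷) + (-3.80×10⁻⁷) = -4.00×10⁻⁷ J.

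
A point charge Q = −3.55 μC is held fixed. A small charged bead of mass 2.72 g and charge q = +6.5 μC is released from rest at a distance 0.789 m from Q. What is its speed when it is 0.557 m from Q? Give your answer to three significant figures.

8.97 m/s

Only the electrostatic force acts, so mechanical energy is conserved: ½mv² = U₁ − U₂ = kQq(1/r₁ − 1/r₂).
U₁ − U₂ = (8.99×10⁹ N·m²/C²)(-3.55×10⁻⁶ C)(6.50×10⁻⁶ C)(1/0.789 − 1/0.557) = 0.110 J.
v = √(2·0.110/2.72×10⁻³) = 8.97 m/s.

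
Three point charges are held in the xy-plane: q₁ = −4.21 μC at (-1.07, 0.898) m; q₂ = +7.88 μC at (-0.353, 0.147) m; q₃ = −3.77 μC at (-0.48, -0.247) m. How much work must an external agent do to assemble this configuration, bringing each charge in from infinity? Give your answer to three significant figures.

-0.822 J

The assembly work is the sum of pairwise potential energies, U = Σ_{i<j} kqᵢqⱼ/rᵢⱼ.
Pair separations: r₁₂ = 1.04 m, r₁₃ = 1.29 m, r₂₃ = 0.414 m.
U = (-0.287) + (0.111) + (-0.645) = -0.822 J.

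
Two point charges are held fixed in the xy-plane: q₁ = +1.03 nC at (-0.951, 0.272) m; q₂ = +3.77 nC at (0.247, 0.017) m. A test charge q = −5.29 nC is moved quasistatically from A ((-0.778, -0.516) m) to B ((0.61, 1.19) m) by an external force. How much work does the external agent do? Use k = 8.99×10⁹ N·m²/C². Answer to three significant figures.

For quasistatic motion the external work equals the change in potential energy: W_ext = qΔV = q(V_B − V_A).
At A: distances to the source charges are 0.807 m, 1.16 m; V_A = Σ kqᵢ/rᵢ = 40.8 V.
At B: distances to the source charges are 1.81 m, 1.23 m; V_B = Σ kqᵢ/rᵢ = 32.7 V.
ΔV = V_B − V_A = -8.10 V.
W_ext = qΔV = (-5.29×10⁻⁹ C)(-8.10 V) = 4.28×10⁻⁸ J.

4.28×10⁻⁸ J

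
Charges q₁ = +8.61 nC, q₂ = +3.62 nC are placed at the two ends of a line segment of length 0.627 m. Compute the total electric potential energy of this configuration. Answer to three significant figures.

4.47×10⁻⁷ J

The work to assemble the configuration equals its total potential energy, U = Σ kqᵢqⱼ/rᵢⱼ over all pairs.
The separation is r = 0.627 m.
U = (4.47×10⁻⁷) = 4.47×10⁻⁷ J.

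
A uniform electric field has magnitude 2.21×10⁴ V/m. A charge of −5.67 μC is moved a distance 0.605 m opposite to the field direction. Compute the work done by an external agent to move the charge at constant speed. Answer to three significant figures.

The potential change for a displacement 0.605 m opposite to the field direction is ΔV = +Ed = 1.34×10⁴ V.
W_ext = qΔV = -0.0758 J.

-0.0758 J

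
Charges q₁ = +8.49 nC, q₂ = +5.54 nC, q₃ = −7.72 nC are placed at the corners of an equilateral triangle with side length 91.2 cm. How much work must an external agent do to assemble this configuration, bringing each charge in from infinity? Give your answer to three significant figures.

The assembly work is the sum of pairwise potential energies, U = Σ_{i<j} kqᵢqⱼ/rᵢⱼ.
All three pair separations equal the side length, 0.912 m.
U = (4.64×10⁻⁷) + (-6.46×10⁻⁷) + (-4.22×10⁻⁷) = -6.04×10⁻⁷ J.

-6.04×10⁻⁷ J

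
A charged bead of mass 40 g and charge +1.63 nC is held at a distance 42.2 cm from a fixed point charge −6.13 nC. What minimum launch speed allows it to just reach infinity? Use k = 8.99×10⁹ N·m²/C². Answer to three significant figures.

To just escape, total mechanical energy must reach zero at infinity: ½mv²_min + U = 0, so ½mv²_min = −U = |kQq|/r.
|U| = |kQq|/r = (8.99×10⁹ N·m²/C²)(6.13×10⁻⁹)(1.63×10⁻⁹)/(0.422) = 2.13×10⁻⁷ J.
v_min = √(2|U|/m) = √(2·2.13×10⁻⁷/0.0400) = 3.26×10⁻³ m/s.

3.26×10⁻³ m/s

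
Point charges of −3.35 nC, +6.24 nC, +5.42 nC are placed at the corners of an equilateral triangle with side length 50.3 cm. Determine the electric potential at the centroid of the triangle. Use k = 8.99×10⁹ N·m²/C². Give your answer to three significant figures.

257 V

Electric potential is a scalar, so the contributions from each charge add algebraically: V = Σ kqᵢ/rᵢ.
The distance from each vertex to the centroid is a/√3 = 0.290 m.
V = k[(-3.35×10⁻⁹)/(0.290) + (6.24×10⁻⁹)/(0.290) + (5.42×10⁻⁹)/(0.290)] = 257 V.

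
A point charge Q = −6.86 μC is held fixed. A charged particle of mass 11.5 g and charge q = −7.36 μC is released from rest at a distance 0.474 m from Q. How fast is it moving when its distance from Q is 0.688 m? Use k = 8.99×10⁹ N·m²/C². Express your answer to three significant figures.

Only the electrostatic force acts, so mechanical energy is conserved: ½mv² = U₁ − U₂ = kQq(1/r₁ − 1/r₂).
U₁ − U₂ = (8.99×10⁹ N·m²/C²)(-6.86×10⁻⁶ C)(-7.36×10⁻⁶ C)(1/0.474 − 1/0.688) = 0.298 J.
v = √(2·0.298/0.0115) = 7.20 m/s.

7.20 m/s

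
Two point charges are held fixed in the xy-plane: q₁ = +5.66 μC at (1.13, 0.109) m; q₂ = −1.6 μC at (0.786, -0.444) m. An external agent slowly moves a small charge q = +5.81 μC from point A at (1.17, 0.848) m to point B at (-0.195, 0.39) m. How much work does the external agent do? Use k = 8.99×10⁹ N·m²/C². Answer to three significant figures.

For quasistatic motion the external work equals the change in potential energy: W_ext = qΔV = q(V_B − V_A).
At A: distances to the source charges are 0.740 m, 1.35 m; V_A = Σ kqᵢ/rᵢ = 5.81×10⁴ V.
At B: distances to the source charges are 1.35 m, 1.29 m; V_B = Σ kqᵢ/rᵢ = 2.64×10⁴ V.
ΔV = V_B − V_A = -3.17×10⁴ V.
W_ext = qΔV = (5.81×10⁻⁶ C)(-3.17×10⁴ V) = -0.184 J.

-0.184 J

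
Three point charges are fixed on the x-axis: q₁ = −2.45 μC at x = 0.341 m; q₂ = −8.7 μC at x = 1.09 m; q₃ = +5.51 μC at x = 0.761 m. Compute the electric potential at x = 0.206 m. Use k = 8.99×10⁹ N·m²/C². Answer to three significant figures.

The total potential is the scalar sum of each charge's contribution, V = Σ kqᵢ/rᵢ.
Distances from the field point to each charge: r₁ = 0.135 m, r₂ = 0.884 m, r₃ = 0.555 m.
V = k[(-2.45×10⁻⁶)/(0.135) + (-8.70×10⁻⁶)/(0.884) + (5.51×10⁻⁶)/(0.555)] = -1.62×10⁵ V.

-1.62×10⁵ V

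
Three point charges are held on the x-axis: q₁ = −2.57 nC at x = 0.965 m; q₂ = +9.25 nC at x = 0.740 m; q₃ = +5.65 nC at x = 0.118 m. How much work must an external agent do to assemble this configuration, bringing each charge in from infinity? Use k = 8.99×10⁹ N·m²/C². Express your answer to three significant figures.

The assembly work is the sum of pairwise potential energies, U = Σ_{i<j} kqᵢqⱼ/rᵢⱼ.
Pair separations: r₁₂ = 0.225 m, r₁₃ = 0.847 m, r₂₃ = 0.622 m.
U = (-9.50×10⁻⁷) + (-1.54×10⁻⁷) + (7.55×10⁻⁷) = -3.49×10⁻⁷ J.

-3.49×10⁻⁷ J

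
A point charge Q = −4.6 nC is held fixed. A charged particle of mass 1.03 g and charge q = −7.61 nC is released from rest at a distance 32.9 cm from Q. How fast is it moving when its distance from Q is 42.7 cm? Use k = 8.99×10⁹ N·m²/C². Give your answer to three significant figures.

Only the electrostatic force acts, so mechanical energy is conserved: ½mv² = U₁ − U₂ = kQq(1/r₁ − 1/r₂).
U₁ − U₂ = (8.99×10⁹ N·m²/C²)(-4.60×10⁻⁹ C)(-7.61×10⁻⁹ C)(1/0.329 − 1/0.427) = 2.20×10⁻⁷ J.
v = √(2·2.20×10⁻⁷/1.03×10⁻³) = 0.0206 m/s.

0.0206 m/s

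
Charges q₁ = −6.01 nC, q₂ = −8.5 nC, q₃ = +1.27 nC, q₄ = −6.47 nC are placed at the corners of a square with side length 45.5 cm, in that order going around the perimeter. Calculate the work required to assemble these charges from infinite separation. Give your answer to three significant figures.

2.06×10⁻⁶ J

The assembly work is the sum of pairwise potential energies, U = Σ_{i<j} kqᵢqⱼ/rᵢⱼ.
The four side pairs have separation 0.455 m and the two diagonal pairs 0.643 m.
Summing all 6 pair terms gives U = 2.06×10⁻⁶ J.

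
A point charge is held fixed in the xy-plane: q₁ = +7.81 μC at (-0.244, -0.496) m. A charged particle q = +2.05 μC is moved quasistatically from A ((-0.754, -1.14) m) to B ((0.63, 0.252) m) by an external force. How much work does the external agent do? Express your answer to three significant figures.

For quasistatic motion the external work equals the change in potential energy: W_ext = qΔV = q(V_B − V_A).
At A: distance to the source charge is 0.821 m; V_A = kq₁/r = 8.55×10⁴ V.
At B: distance to the source charge is 1.15 m; V_B = kq₁/r = 6.10×10⁴ V.
ΔV = V_B − V_A = -2.44×10⁴ V.
W_ext = qΔV = (2.05×10⁻⁶ C)(-2.44×10⁴ V) = -0.0501 J.

-0.0501 J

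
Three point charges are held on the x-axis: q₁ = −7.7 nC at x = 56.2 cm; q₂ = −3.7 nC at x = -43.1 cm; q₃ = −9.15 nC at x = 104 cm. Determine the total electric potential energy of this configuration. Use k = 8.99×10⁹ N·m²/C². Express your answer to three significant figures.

1.79×10⁻⁶ J

The work to assemble the configuration equals its total potential energy, U = Σ kqᵢqⱼ/rᵢⱼ over all pairs.
Pair separations: r₁₂ = 0.993 m, r₁₃ = 0.478 m, r₂₃ = 1.47 m.
U = (2.58×10⁻⁷) + (1.33×10⁻⁶) + (2.07×10⁻⁷) = 1.79×10⁻⁶ J.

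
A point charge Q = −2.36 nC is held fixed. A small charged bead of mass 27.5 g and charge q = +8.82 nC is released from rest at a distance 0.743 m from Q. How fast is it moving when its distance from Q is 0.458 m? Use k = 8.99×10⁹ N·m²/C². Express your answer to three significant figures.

Only the electrostatic force acts, so mechanical energy is conserved: ½mv² = U₁ − U₂ = kQq(1/r₁ − 1/r₂).
U₁ − U₂ = (8.99×10⁹ N·m²/C²)(-2.36×10⁻⁹ C)(8.82×10⁻⁹ C)(1/0.743 − 1/0.458) = 1.57×10⁻⁷ J.
v = √(2·1.57×10⁻⁷/0.0275) = 3.38×10⁻³ m/s.

3.38×10⁻³ m/s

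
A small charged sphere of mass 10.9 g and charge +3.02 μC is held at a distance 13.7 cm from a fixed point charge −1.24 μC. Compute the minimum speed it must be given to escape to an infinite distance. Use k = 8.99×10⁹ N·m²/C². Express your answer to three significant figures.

To just escape, total mechanical energy must reach zero at infinity: ½mv²_min + U = 0, so ½mv²_min = −U = |kQq|/r.
|U| = |kQq|/r = (8.99×10⁹ N·m²/C²)(1.24×10⁻⁶)(3.02×10⁻⁶)/(0.137) = 0.246 J.
v_min = √(2|U|/m) = √(2·0.246/0.0109) = 6.71 m/s.

6.71 m/s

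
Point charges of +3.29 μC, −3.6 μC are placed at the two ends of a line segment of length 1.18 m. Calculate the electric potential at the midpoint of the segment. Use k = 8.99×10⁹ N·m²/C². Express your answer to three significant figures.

The total potential is the scalar sum of each charge's contribution, V = Σ kqᵢ/rᵢ.
Each charge is 0.590 m from the midpoint.
V = k[(3.29×10⁻⁶)/(0.590) + (-3.60×10⁻⁶)/(0.590)] = -4720 V.

-4720 V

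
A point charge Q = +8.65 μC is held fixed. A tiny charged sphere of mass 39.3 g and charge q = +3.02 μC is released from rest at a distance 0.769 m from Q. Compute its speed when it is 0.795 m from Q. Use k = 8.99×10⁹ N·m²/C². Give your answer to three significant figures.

Only the electrostatic force acts, so mechanical energy is conserved: ½mv² = U₁ − U₂ = kQq(1/r₁ − 1/r₂).
U₁ − U₂ = (8.99×10⁹ N·m²/C²)(8.65×10⁻⁶ C)(3.02×10⁻⁶ C)(1/0.769 − 1/0.795) = 9.99×10⁻³ J.
v = √(2·9.99×10⁻³/0.0393) = 0.713 m/s.

0.713 m/s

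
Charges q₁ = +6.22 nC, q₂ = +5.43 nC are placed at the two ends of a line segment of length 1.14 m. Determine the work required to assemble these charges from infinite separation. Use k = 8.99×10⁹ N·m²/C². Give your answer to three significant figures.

2.66×10⁻⁷ J

The assembly work is the sum of pairwise potential energies, U = Σ_{i<j} kqᵢqⱼ/rᵢⱼ.
The separation is r = 1.14 m.
U = (2.66×10⁻⁷) = 2.66×10⁻⁷ J.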